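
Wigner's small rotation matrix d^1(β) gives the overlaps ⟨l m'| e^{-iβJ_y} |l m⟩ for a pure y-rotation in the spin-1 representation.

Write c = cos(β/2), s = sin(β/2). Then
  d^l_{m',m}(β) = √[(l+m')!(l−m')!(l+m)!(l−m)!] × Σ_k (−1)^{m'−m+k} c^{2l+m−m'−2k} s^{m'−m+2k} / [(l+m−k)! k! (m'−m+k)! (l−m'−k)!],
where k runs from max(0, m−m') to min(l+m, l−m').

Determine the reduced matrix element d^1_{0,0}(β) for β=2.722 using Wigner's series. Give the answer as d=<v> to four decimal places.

d^1_{0,0}(β=2.722) via Wigner's sum:
c=cos(2.722/2)=0.208261, s=sin(2.722/2)=0.978073; N=√[1·1·1·1]=1.000000
k: max(0,(0)−(0))=0 … min(1+(0),1−(0))=1
  k=0: (−1)^0·1.0000/(1)·0.2083^2·0.9781^0 = +0.043373
  k=1: (−1)^1·1.0000/(1)·0.2083^0·0.9781^2 = -0.956627
d^1_{0,0}(2.722) = +0.043373 -0.956627 = -0.913255

d=-0.9133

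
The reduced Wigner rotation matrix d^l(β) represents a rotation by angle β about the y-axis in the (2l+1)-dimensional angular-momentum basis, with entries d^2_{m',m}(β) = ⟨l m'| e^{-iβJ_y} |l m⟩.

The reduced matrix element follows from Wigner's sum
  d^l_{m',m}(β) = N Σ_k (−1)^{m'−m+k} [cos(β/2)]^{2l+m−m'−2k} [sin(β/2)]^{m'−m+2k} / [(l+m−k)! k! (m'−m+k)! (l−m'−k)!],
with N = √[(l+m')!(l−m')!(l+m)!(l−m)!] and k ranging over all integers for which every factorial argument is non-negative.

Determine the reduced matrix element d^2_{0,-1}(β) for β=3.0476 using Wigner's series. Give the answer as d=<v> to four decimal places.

d^2_{0,-1}(β=3.0476) via Wigner's sum:
c=cos(3.0476/2)=0.046979, s=sin(3.0476/2)=0.998896; N=√[2·2·1·6]=4.898979
Admissible k: 0..1 (factorial args all ≥0)
  k=0: (−1)^1·4.8990/(2)·0.0470^3·0.9989^1 = -0.000254
  k=1: (−1)^2·4.8990/(2)·0.0470^1·0.9989^3 = +0.114694
d^2_{0,-1}(3.0476) = -0.000254 +0.114694 = +0.114440

d=0.1144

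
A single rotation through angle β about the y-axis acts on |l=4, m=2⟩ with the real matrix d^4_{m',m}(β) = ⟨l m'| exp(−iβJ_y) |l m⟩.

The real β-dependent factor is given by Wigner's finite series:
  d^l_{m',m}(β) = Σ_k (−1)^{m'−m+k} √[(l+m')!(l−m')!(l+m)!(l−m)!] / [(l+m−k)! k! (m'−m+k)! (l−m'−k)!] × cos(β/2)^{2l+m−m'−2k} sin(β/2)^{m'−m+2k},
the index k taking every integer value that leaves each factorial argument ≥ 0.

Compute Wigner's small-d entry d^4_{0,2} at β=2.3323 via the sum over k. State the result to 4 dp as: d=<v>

d=0.4831

d^4_{0,2}(β=2.3323) via Wigner's sum:
c=cos(2.3323/2)=0.393694, s=sin(2.3323/2)=0.919242; N=√[24·24·720·2]=910.735966
Admissible k: 2..4 (factorial args all ≥0)
  k=2: (−1)^0·910.7360/(96)·0.3937^6·0.9192^2 = +0.029849
  k=3: (−1)^1·910.7360/(36)·0.3937^4·0.9192^4 = -0.433953
  k=4: (−1)^2·910.7360/(96)·0.3937^2·0.9192^6 = +0.887190
d^4_{0,2}(2.3323) = +0.029849 -0.433953 +0.887190 = +0.483086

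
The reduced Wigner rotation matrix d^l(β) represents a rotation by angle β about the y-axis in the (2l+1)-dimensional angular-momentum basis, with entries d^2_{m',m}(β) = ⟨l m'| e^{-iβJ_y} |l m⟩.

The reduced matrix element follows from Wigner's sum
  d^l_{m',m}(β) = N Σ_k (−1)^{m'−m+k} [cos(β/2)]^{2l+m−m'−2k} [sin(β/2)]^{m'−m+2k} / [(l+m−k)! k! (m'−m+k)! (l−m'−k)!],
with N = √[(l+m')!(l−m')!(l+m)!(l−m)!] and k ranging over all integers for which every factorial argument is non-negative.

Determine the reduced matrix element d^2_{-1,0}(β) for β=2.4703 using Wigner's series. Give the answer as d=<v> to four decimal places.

d=-0.5965

d^2_{-1,0}(β=2.4703) via Wigner's sum:
Half-angle: c=0.329379, s=0.944198. N=√(1·6·2·2)=4.898979
The bounds max(0,m−m')=1 and min(l+m,l−m')=2 give 2 terms
  k=1: (−1)^0·4.8990/(2)·0.3294^3·0.9442^1 = +0.082647
  k=2: (−1)^1·4.8990/(2)·0.3294^1·0.9442^3 = -0.679142
d^2_{-1,0}(2.4703) = +0.082647 -0.679142 = -0.596495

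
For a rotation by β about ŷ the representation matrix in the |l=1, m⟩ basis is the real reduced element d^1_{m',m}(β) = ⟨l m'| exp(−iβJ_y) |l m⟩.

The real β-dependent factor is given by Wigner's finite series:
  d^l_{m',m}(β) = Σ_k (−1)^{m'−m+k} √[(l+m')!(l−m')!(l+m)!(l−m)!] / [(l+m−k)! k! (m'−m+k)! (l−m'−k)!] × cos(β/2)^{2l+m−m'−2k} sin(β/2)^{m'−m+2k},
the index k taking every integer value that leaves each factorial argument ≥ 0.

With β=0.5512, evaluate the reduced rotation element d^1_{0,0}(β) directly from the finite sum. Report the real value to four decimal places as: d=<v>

d^1_{0,0}(β=0.5512) via Wigner's sum:
With c≡cos(β/2)=0.962262 and s≡sin(β/2)=0.272124, N=[1·1·1·1]^{1/2}=1.000000
k∈{0,1} keeps every argument non-negative
  k=0: (−1)^0·1.0000/(1)·0.9623^2·0.2721^0 = +0.925948
  k=1: (−1)^1·1.0000/(1)·0.9623^0·0.2721^2 = -0.074052
d^1_{0,0}(0.5512) = +0.925948 -0.074052 = +0.851897

d=0.8519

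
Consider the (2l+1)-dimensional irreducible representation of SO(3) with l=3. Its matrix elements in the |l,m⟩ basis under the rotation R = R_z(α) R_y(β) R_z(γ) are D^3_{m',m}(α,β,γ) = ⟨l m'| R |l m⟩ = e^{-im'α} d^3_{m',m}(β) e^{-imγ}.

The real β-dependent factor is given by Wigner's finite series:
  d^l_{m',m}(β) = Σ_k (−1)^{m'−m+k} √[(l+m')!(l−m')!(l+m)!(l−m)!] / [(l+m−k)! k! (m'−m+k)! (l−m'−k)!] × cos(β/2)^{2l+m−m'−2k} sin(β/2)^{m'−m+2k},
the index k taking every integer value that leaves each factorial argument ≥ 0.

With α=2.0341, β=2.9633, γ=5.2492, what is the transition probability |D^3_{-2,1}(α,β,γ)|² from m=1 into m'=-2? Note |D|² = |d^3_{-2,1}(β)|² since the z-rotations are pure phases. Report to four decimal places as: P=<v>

First d^3_{-2,1}(β=2.9633), then the phase factors e^{-i(-2)α} and e^{-i(1)γ}:
c=cos(2.9633/2)=0.089028, s=sin(2.9633/2)=0.996029; N=√[1·120·24·2]=75.894664
The bounds max(0,m−m')=3 and min(l+m,l−m')=4 give 2 terms
  k=3: (−1)^0·75.8947/(12)·0.0890^3·0.9960^3 = +0.004410
  k=4: (−1)^1·75.8947/(24)·0.0890^1·0.9960^5 = -0.275987
d^3_{-2,1}(2.9633) = +0.004410 -0.275987 = -0.271577
|D^3_{-2,1}|² = |d^3_{-2,1}(β)|² = (-0.271577)² = 0.073754 (the z-rotation phases have unit modulus)

P=0.0738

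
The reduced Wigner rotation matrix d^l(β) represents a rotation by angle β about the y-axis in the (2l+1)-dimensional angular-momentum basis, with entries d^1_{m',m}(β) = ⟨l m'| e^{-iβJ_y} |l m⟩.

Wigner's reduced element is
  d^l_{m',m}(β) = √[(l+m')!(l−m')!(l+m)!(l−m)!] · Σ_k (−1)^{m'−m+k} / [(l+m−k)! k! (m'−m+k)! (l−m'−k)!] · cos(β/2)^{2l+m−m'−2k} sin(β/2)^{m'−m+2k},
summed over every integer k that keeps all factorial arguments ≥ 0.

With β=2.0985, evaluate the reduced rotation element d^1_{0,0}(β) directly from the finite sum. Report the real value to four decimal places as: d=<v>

d=-0.5036

d^1_{0,0}(β=2.0985) via Wigner's sum:
With c≡cos(β/2)=0.498221 and s≡sin(β/2)=0.867050, N=[1·1·1·1]^{1/2}=1.000000
k: max(0,(0)−(0))=0 … min(1+(0),1−(0))=1
  k=0: (−1)^0·1.0000/(1)·0.4982^2·0.8670^0 = +0.248225
  k=1: (−1)^1·1.0000/(1)·0.4982^0·0.8670^2 = -0.751775
d^1_{0,0}(2.0985) = +0.248225 -0.751775 = -0.503551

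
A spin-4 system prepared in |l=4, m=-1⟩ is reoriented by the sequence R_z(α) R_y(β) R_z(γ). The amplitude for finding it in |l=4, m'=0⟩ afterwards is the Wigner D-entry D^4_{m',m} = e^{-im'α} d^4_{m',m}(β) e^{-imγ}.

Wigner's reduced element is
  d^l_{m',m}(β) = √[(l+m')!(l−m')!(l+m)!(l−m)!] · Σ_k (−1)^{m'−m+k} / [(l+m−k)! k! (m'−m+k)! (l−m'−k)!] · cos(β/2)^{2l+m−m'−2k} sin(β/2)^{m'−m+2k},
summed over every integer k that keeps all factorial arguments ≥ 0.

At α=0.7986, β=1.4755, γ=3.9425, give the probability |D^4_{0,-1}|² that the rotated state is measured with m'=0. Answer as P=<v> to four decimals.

P=0.0242

Split into d^4_{0,-1}(β=1.4755) × two z-phases.
With c≡cos(β/2)=0.739984 and s≡sin(β/2)=0.672625, N=[24·24·6·120]^{1/2}=643.987578
k: max(0,(-1)−(0))=0 … min(4+(-1),4−(0))=3
  k=0: (−1)^1·643.9876/(144)·0.7400^7·0.6726^1 = -0.365463
  k=1: (−1)^2·643.9876/(24)·0.7400^5·0.6726^3 = +1.811740
  k=2: (−1)^3·643.9876/(24)·0.7400^3·0.6726^5 = -1.496914
  k=3: (−1)^4·643.9876/(144)·0.7400^1·0.6726^7 = +0.206133
d^4_{0,-1}(1.4755) = -0.365463 +1.811740 -1.496914 +0.206133 = +0.155495
|D^4_{0,-1}|² = |d^4_{0,-1}(β)|² = (+0.155495)² = 0.024179 (the z-rotation phases have unit modulus)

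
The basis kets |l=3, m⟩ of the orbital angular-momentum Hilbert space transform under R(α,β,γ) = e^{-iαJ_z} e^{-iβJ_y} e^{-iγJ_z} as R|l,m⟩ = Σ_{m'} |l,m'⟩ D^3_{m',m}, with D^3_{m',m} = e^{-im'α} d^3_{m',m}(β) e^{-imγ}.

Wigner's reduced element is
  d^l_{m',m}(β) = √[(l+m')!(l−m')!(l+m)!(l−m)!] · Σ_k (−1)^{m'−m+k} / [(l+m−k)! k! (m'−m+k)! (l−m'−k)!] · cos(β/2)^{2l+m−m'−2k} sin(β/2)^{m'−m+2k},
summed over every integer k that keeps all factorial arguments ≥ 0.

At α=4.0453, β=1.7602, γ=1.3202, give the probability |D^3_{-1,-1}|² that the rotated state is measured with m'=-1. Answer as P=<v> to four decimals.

Split into d^3_{-1,-1}(β=1.7602) × two z-phases.
With c≡cos(β/2)=0.637074 and s≡sin(β/2)=0.770803, N=[2·24·2·24]^{1/2}=48.000000
k: max(0,(-1)−(-1))=0 … min(3+(-1),3−(-1))=2
  k=0: (−1)^0·48.0000/(48)·0.6371^6·0.7708^0 = +0.066856
  k=1: (−1)^1·48.0000/(6)·0.6371^4·0.7708^2 = -0.782954
  k=2: (−1)^2·48.0000/(8)·0.6371^2·0.7708^4 = +0.859615
d^3_{-1,-1}(1.7602) = +0.066856 -0.782954 +0.859615 = +0.143517
|D^3_{-1,-1}|² = |d^3_{-1,-1}(β)|² = (+0.143517)² = 0.020597 (the z-rotation phases have unit modulus)

P=0.0206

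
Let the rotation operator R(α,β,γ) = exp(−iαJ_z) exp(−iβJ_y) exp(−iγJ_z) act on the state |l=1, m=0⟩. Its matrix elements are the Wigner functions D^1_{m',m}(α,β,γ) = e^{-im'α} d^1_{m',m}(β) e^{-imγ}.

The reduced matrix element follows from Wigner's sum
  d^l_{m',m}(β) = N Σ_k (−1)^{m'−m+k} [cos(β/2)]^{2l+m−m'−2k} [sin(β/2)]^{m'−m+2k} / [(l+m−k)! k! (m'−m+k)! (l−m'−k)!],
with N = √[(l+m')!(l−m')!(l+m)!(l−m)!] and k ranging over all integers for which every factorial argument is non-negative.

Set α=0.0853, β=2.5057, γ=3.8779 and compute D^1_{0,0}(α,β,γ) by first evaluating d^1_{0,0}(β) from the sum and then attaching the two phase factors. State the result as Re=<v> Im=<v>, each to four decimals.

Re=-0.8045 Im=0.0000

D^1_{0,0}(0.0853,2.5057,3.8779) = e^{-i·0·0.0853}·d^1_{0,0}(2.5057)·e^{-i·0·3.8779}. Compute d first:
c=cos(2.5057/2)=0.312616, s=sin(2.5057/2)=0.949879; N=√[1·1·1·1]=1.000000
Admissible k: 0..1 (factorial args all ≥0)
  k=0: (−1)^0·1.0000/(1)·0.3126^2·0.9499^0 = +0.097729
  k=1: (−1)^1·1.0000/(1)·0.3126^0·0.9499^2 = -0.902271
d^1_{0,0}(2.5057) = +0.097729 -0.902271 = -0.804542
D = (+1.000000+0.000000i)·(-0.804542)·(+1.000000+0.000000i) = -0.804542+0.000000i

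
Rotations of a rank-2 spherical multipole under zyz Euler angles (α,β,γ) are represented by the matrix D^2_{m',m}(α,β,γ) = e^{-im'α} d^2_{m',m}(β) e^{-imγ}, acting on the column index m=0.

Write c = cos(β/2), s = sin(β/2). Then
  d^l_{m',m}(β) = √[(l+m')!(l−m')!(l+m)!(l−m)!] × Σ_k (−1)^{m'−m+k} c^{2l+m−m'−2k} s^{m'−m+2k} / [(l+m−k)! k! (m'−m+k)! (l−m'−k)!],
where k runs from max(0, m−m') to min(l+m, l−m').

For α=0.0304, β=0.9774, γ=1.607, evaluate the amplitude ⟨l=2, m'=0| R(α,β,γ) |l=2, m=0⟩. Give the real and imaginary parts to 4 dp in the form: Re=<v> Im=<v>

First d^2_{0,0}(β=0.9774), then the phase factors e^{-i(0)α} and e^{-i(0)γ}:
Half-angle: c=0.882944, s=0.469478. N=√(2·2·2·2)=4.000000
k: max(0,(0)−(0))=0 … min(2+(0),2−(0))=2
  k=0: (−1)^0·4.0000/(4)·0.8829^4·0.4695^0 = +0.607761
  k=1: (−1)^1·4.0000/(1)·0.8829^2·0.4695^2 = -0.687318
  k=2: (−1)^2·4.0000/(4)·0.8829^0·0.4695^4 = +0.048581
d^2_{0,0}(0.9774) = +0.607761 -0.687318 +0.048581 = -0.030977
Attach z-rotation phases: D = e^{-i(0)(0.0304)}·(-0.030977)·e^{-i(0)(1.607)} = -0.030977+0.000000i

Re=-0.0310 Im=0.0000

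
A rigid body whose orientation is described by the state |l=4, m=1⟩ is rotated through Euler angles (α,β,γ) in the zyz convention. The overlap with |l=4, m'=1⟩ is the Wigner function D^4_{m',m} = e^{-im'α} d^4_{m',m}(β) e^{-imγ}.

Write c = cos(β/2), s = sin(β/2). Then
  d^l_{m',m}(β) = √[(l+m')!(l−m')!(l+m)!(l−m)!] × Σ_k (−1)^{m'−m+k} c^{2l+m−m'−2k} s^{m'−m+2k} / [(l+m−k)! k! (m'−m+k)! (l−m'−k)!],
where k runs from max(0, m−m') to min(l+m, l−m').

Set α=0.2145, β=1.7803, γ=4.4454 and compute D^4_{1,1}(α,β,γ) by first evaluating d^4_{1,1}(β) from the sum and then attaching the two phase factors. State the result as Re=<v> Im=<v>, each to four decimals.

Re=-0.0160 Im=0.3053

D^4_{1,1}(0.2145,1.7803,4.4454) = e^{-i·1·0.2145}·d^4_{1,1}(1.7803)·e^{-i·1·4.4454}. Compute d first:
With c≡cos(β/2)=0.629295 and s≡sin(β/2)=0.777166, N=[120·6·120·6]^{1/2}=720.000000
k: max(0,(1)−(1))=0 … min(4+(1),4−(1))=3
  k=0: (−1)^0·720.0000/(720)·0.6293^8·0.7772^0 = +0.024594
  k=1: (−1)^1·720.0000/(48)·0.6293^6·0.7772^2 = -0.562661
  k=2: (−1)^2·720.0000/(24)·0.6293^4·0.7772^4 = +1.716308
  k=3: (−1)^3·720.0000/(72)·0.6293^2·0.7772^6 = -0.872554
d^4_{1,1}(1.7803) = +0.024594 -0.562661 +1.716308 -0.872554 = +0.305687
Phases: e^{-i·(1)·0.2145}=+0.977083-0.212859i, e^{-i·(1)·4.4454}=-0.263828+0.964570i ⇒ D=-0.016038+0.305266i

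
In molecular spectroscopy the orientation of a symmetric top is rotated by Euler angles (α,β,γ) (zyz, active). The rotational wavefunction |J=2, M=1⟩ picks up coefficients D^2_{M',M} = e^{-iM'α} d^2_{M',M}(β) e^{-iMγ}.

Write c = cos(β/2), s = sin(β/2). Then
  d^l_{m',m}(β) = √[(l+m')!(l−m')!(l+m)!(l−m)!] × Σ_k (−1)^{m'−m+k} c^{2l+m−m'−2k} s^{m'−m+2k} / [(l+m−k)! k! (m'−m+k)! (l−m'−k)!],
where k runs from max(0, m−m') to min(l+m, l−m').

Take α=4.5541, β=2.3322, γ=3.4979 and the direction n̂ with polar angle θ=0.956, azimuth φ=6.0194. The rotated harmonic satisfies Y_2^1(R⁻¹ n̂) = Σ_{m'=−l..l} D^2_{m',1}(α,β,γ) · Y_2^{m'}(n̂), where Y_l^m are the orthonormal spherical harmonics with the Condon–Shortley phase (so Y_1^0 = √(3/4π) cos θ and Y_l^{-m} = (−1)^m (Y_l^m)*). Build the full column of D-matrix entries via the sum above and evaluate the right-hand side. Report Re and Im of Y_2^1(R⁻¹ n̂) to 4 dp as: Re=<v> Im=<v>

Re=0.0424 Im=-0.2406

Need the full column D^2_{m',1} for m'=−2..2 at α=4.5541, β=2.3322, γ=3.4979.
cos(β/2)=0.393740, sin(β/2)=0.919222
d^2_{-2,1}: single k=3 term ⇒ +0.611646;  D = +0.478324-0.381205i
d^2_{-1,1}: k∈[2..3] ⇒ +0.392989 -0.713973 = -0.320984;  D = -0.157983-0.279414i
d^2_{0,1}: k∈[1..2] ⇒ +0.137443 -0.749111 = -0.611667;  D = +0.573249-0.213359i
d^2_{1,1}: k∈[0..1] ⇒ +0.024035 -0.392989 = -0.368954;  D = +0.072583+0.361744i
d^2_{2,1}: single k=0 term ⇒ -0.112222;  D = -0.112133+0.004457i
Y_2^{m'}(θ=0.956,φ=6.0194) and Σ D·Y over m':
  (+0.4783-0.3812i)·(+0.2227+0.1298i)  (-0.1580-0.2794i)·(+0.3514+0.0949i)  (+0.5732-0.2134i)·(-0.0006+0.0000i)  (+0.0726+0.3617i)·(-0.3514+0.0949i)  (-0.1121+0.0045i)·(+0.2227-0.1298i)
Y_2^1(R⁻¹ n̂) = +0.042416-0.240574i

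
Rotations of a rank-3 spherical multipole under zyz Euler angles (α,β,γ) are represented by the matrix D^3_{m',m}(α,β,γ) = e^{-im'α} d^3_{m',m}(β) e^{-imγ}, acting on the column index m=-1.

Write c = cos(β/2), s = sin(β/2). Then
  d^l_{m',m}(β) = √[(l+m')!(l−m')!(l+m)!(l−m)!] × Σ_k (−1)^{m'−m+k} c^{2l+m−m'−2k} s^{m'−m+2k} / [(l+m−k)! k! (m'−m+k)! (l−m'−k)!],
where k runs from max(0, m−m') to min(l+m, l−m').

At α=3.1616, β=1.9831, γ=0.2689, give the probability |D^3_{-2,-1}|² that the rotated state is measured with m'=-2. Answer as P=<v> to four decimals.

D^3_{-2,-1}(3.1616,1.9831,0.2689) = e^{-i·-2·3.1616}·d^3_{-2,-1}(1.9831)·e^{-i·-1·0.2689}. Compute d first:
c=cos(1.9831/2)=0.547393, s=sin(1.9831/2)=0.836875; N=√[1·120·2·24]=75.894664
k: max(0,(-1)−(-2))=1 … min(3+(-1),3−(-2))=2
  k=1: (−1)^0·75.8947/(24)·0.5474^5·0.8369^1 = +0.130064
  k=2: (−1)^1·75.8947/(12)·0.5474^3·0.8369^3 = -0.608010
d^3_{-2,-1}(1.9831) = +0.130064 -0.608010 = -0.477946
|D^3_{-2,-1}|² = |d^3_{-2,-1}(β)|² = (-0.477946)² = 0.228432 (the z-rotation phases have unit modulus)

P=0.2284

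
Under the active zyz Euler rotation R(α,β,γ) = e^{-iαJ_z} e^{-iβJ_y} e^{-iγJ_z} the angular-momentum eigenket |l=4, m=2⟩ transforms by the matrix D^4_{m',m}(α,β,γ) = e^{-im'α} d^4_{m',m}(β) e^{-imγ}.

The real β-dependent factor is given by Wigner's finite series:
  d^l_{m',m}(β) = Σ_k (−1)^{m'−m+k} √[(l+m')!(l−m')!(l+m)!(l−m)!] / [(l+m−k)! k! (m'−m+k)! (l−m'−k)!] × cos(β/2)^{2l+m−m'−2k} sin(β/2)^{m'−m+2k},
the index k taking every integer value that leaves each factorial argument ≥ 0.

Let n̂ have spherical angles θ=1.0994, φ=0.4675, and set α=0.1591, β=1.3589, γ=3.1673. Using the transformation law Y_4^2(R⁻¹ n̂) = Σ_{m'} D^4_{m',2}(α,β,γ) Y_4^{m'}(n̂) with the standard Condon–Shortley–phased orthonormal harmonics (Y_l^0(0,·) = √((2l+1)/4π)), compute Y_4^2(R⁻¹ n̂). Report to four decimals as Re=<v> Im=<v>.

Need the full column D^4_{m',2} for m'=−4..4 at α=0.1591, β=1.3589, γ=3.1673.
cos(β/2)=0.777918, sin(β/2)=0.628365
d^4_{-4,2}: single k=6 term ⇒ +0.197115;  D = +0.164339+0.108844i
d^4_{-3,2}: k∈[5..6] ⇒ +0.517664 -0.112586 = +0.405079;  D = +0.368894+0.167349i
d^4_{-2,2}: k∈[4..6] ⇒ +0.856399 -0.447015 +0.024305 = +0.433689;  D = +0.418346+0.114334i
d^4_{-1,2}: k∈[3..5] ⇒ +0.999590 -0.978294 +0.127660 = +0.148956;  D = +0.148093+0.016009i
d^4_{0,2}: k∈[2..4] ⇒ +0.830137 -1.444358 +0.353397 = -0.260824;  D = -0.260480+0.013404i
d^4_{1,2}: k∈[1..3] ⇒ +0.459607 -1.499385 +0.652196 = -0.387582;  D = -0.379025+0.080990i
d^4_{2,2}: k∈[0..2] ⇒ +0.134114 -1.050050 +0.856399 = -0.059537;  D = -0.055517+0.021508i
d^4_{3,2}: k∈[0..1] ⇒ -0.405335 +0.793400 = +0.388064;  D = +0.335077-0.195749i
d^4_{4,2}: single k=0 term ⇒ +0.463029;  D = +0.357752-0.293954i
Y_4^{m'}(θ=1.0994,φ=0.4675) and Σ D·Y over m':
  (+0.1643+0.1088i)·(-0.0822-0.2664i)  (+0.3689+0.1673i)·(+0.0673-0.3963i)  (+0.4183+0.1143i)·(+0.0700-0.0948i)  (+0.1481+0.0160i)·(-0.2659+0.1343i)  (-0.2605+0.0134i)·(-0.1797+0.0000i)  (-0.3790+0.0810i)·(+0.2659+0.1343i)  (-0.0555+0.0215i)·(+0.0700+0.0948i)  (+0.3351-0.1957i)·(-0.0673-0.3963i)  (+0.3578-0.2940i)·(-0.0822+0.2664i)
Y_4^2(R⁻¹ n̂) = -0.016792-0.239335i

Re=-0.0168 Im=-0.2393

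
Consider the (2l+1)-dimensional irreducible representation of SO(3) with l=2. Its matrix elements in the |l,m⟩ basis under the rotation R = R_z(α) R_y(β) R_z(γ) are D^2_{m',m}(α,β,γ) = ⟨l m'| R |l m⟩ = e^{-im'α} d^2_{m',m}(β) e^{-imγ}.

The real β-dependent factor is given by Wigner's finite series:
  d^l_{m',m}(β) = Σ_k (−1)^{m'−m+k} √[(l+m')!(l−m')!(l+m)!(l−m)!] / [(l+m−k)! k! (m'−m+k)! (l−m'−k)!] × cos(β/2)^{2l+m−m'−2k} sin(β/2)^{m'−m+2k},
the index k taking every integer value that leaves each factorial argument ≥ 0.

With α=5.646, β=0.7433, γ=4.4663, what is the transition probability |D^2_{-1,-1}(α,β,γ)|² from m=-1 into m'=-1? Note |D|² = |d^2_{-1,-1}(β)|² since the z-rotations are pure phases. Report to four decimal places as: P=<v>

P=0.1682

Split into d^2_{-1,-1}(β=0.7433) × two z-phases.
c=cos(0.7433/2)=0.931729, s=sin(0.7433/2)=0.363153; N=√[1·6·1·6]=6.000000
The bounds max(0,m−m')=0 and min(l+m,l−m')=1 give 2 terms
  k=0: (−1)^0·6.0000/(6)·0.9317^4·0.3632^0 = +0.753632
  k=1: (−1)^1·6.0000/(2)·0.9317^2·0.3632^2 = -0.343464
d^2_{-1,-1}(0.7433) = +0.753632 -0.343464 = +0.410168
|D^2_{-1,-1}|² = |d^2_{-1,-1}(β)|² = (+0.410168)² = 0.168238 (the z-rotation phases have unit modulus)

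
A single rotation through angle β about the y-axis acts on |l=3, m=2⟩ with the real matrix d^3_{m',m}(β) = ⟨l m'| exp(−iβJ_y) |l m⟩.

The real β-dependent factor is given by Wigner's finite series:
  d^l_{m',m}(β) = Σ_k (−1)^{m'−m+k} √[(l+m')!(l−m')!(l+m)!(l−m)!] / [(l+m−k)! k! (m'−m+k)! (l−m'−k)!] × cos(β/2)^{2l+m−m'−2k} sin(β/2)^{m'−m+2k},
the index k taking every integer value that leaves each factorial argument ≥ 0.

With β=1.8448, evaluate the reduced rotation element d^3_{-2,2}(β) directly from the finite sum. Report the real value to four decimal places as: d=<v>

d=0.4796

d^3_{-2,2}(β=1.8448) via Wigner's sum:
c=cos(1.8448/2)=0.603909, s=sin(1.8448/2)=0.797053; N=√[1·120·120·1]=120.000000
Admissible k: 4..5 (factorial args all ≥0)
  k=4: (−1)^0·120.0000/(24)·0.6039^2·0.7971^4 = +0.735974
  k=5: (−1)^1·120.0000/(120)·0.6039^0·0.7971^6 = -0.256404
d^3_{-2,2}(1.8448) = +0.735974 -0.256404 = +0.479570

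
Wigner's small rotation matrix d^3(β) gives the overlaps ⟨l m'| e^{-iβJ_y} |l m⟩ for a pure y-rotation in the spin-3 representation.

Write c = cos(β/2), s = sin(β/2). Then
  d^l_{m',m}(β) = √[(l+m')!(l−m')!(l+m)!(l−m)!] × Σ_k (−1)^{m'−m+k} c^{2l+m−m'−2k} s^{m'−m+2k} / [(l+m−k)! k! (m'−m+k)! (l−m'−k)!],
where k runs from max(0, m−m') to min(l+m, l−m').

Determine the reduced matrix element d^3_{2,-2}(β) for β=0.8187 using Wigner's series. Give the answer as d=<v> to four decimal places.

d=0.1016

d^3_{2,-2}(β=0.8187) via Wigner's sum:
With c≡cos(β/2)=0.917380 and s≡sin(β/2)=0.398013, N=[120·1·1·120]^{1/2}=120.000000
k: max(0,(-2)−(2))=0 … min(3+(-2),3−(2))=1
  k=0: (−1)^4·120.0000/(24)·0.9174^2·0.3980^4 = +0.105599
  k=1: (−1)^5·120.0000/(120)·0.9174^0·0.3980^6 = -0.003975
d^3_{2,-2}(0.8187) = +0.105599 -0.003975 = +0.101623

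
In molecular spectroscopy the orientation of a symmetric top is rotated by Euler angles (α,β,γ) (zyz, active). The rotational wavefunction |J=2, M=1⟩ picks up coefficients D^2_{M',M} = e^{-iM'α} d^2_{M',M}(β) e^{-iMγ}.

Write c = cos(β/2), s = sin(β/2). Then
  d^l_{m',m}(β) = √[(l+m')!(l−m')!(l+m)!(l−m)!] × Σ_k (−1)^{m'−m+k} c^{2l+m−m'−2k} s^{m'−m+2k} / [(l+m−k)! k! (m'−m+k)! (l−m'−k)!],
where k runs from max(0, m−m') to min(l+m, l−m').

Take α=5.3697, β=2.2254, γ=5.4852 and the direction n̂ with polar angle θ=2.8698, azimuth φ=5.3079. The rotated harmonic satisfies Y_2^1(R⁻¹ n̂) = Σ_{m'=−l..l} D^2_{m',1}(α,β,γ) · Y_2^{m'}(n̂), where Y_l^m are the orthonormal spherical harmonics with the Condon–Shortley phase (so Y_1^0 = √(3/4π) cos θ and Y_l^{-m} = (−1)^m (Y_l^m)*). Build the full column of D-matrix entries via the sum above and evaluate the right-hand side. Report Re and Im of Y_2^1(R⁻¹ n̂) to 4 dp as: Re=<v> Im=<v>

Need the full column D^2_{m',1} for m'=−2..2 at α=5.3697, β=2.2254, γ=5.4852.
cos(β/2)=0.442242, sin(β/2)=0.896896
d^2_{-2,1}: single k=3 term ⇒ +0.638140;  D = +0.329081-0.546743i
d^2_{-1,1}: k∈[2..3] ⇒ +0.471981 -0.647095 = -0.175115;  D = -0.173948+0.020181i
d^2_{0,1}: k∈[1..2] ⇒ +0.190019 -0.781558 = -0.591540;  D = -0.412984-0.423513i
d^2_{1,1}: k∈[0..1] ⇒ +0.038251 -0.471981 = -0.433730;  D = +0.060814-0.429446i
d^2_{2,1}: single k=0 term ⇒ -0.155150;  D = +0.134900-0.076637i
Y_2^{m'}(θ=2.8698,φ=5.3079) and Σ D·Y over m':
  (+0.3291-0.5467i)·(-0.0103+0.0259i)  (-0.1739+0.0202i)·(-0.1121-0.1654i)  (-0.4130-0.4235i)·(+0.5626+0.0000i)  (+0.0608-0.4294i)·(+0.1121-0.1654i)  (+0.1349-0.0766i)·(-0.0103-0.0259i)
Y_2^1(R⁻¹ n̂) = -0.266356-0.258487i

Re=-0.2664 Im=-0.2585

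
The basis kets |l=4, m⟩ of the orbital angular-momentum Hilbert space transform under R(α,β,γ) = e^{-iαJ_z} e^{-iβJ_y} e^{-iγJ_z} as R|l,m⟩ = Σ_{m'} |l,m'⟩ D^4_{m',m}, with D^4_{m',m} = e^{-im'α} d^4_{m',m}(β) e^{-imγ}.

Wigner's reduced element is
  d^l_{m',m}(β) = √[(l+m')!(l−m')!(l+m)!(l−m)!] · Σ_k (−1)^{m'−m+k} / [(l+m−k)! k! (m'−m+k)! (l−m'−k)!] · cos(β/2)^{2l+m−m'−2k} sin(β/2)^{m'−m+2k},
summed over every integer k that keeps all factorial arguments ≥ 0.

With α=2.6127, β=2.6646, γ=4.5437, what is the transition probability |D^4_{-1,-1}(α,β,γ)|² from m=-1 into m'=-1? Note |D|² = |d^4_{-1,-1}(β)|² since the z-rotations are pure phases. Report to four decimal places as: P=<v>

P=0.1513

First d^4_{-1,-1}(β=2.6646), then the phase factors e^{-i(-1)α} and e^{-i(-1)γ}:
Half-angle: c=0.236242, s=0.971694. N=√(6·120·6·120)=720.000000
The bounds max(0,m−m')=0 and min(l+m,l−m')=3 give 4 terms
  k=0: (−1)^0·720.0000/(720)·0.2362^8·0.9717^0 = +0.000010
  k=1: (−1)^1·720.0000/(48)·0.2362^6·0.9717^2 = -0.002462
  k=2: (−1)^2·720.0000/(24)·0.2362^4·0.9717^4 = +0.083304
  k=3: (−1)^3·720.0000/(72)·0.2362^2·0.9717^6 = -0.469777
d^4_{-1,-1}(2.6646) = +0.000010 -0.002462 +0.083304 -0.469777 = -0.388925
|D^4_{-1,-1}|² = |d^4_{-1,-1}(β)|² = (-0.388925)² = 0.151262 (the z-rotation phases have unit modulus)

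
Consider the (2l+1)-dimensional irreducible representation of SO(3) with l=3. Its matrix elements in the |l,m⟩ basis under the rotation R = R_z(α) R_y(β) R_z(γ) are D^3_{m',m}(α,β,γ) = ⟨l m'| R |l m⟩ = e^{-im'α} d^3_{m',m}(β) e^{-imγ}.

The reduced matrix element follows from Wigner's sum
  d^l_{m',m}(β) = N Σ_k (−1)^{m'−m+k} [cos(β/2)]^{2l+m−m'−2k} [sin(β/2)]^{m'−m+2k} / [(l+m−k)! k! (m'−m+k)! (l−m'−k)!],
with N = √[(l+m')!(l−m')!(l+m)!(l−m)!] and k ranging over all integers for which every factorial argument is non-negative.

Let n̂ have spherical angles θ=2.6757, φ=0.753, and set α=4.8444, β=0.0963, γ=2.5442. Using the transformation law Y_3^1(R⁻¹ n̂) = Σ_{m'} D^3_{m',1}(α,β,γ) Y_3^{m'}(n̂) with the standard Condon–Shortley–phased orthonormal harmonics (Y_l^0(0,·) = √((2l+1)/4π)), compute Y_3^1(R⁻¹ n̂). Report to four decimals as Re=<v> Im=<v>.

Re=-0.3594 Im=0.2098

Need the full column D^3_{m',1} for m'=−3..3 at α=4.8444, β=0.0963, γ=2.5442.
cos(β/2)=0.998841, sin(β/2)=0.048131
d^3_{-3,1}: single k=4 term ⇒ +0.000021;  D = +0.000017-0.000011i
d^3_{-2,1}: k∈[3..4] ⇒ +0.000703 -0.000001 = +0.000702;  D = +0.000457+0.000533i
d^3_{-1,1}: k∈[2..4] ⇒ +0.013835 -0.000043 +0.000000 = +0.013793;  D = -0.009192+0.010283i
d^3_{0,1}: k∈[1..3] ⇒ +0.165768 -0.001155 +0.000001 = +0.164614;  D = -0.136104-0.092594i
d^3_{1,1}: k∈[0..2] ⇒ +0.993066 -0.018447 +0.000032 = +0.974651;  D = +0.437388-0.870997i
d^3_{2,1}: k∈[0..1] ⇒ -0.151325 +0.000703 = -0.150622;  D = -0.142330-0.049288i
d^3_{3,1}: single k=0 term ⇒ +0.008931;  D = -0.001786+0.008750i
Y_3^{m'}(θ=2.6757,φ=0.753) and Σ D·Y over m':
  (+0.0000-0.0000i)·(-0.0240-0.0292i)  (+0.0005+0.0005i)·(-0.0119+0.1839i)  (-0.0092+0.0103i)·(+0.3168-0.2969i)  (-0.1361-0.0926i)·(-0.3304+0.0000i)  (+0.4374-0.8710i)·(-0.3168-0.2969i)  (-0.1423-0.0493i)·(-0.0119-0.1839i)  (-0.0018+0.0088i)·(+0.0240-0.0292i)
Y_3^1(R⁻¹ n̂) = -0.359359+0.209761i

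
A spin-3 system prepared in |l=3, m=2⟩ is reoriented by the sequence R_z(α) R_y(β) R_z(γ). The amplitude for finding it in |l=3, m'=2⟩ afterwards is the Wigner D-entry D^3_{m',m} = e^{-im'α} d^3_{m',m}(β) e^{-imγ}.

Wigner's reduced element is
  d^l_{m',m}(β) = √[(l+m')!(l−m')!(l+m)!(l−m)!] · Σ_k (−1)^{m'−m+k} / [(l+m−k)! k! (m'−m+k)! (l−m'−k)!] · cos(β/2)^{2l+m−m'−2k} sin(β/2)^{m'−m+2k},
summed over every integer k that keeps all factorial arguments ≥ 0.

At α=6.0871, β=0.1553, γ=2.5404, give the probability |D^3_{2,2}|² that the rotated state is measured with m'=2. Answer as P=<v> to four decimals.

P=0.9069

Split into d^3_{2,2}(β=0.1553) × two z-phases.
c=cos(0.1553/2)=0.996987, s=sin(0.1553/2)=0.077572; N=√[120·1·120·1]=120.000000
The bounds max(0,m−m')=0 and min(l+m,l−m')=1 give 2 terms
  k=0: (−1)^0·120.0000/(120)·0.9970^6·0.0776^0 = +0.982056
  k=1: (−1)^1·120.0000/(24)·0.9970^4·0.0776^2 = -0.029726
d^3_{2,2}(0.1553) = +0.982056 -0.029726 = +0.952330
|D^3_{2,2}|² = |d^3_{2,2}(β)|² = (+0.952330)² = 0.906933 (the z-rotation phases have unit modulus)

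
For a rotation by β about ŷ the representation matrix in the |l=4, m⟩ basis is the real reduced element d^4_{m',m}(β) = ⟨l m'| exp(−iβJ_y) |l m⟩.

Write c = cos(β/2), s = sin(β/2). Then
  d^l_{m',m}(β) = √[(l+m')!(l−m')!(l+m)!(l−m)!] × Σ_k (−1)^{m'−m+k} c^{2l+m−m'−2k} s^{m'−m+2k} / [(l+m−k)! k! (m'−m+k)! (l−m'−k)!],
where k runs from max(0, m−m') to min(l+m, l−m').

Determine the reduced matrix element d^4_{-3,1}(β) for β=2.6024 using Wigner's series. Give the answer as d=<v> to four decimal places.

d=-0.3941

d^4_{-3,1}(β=2.6024) via Wigner's sum:
With c≡cos(β/2)=0.266342 and s≡sin(β/2)=0.963878, N=[1·5040·120·6]^{1/2}=1904.940944
k∈{4,5} keeps every argument non-negative
  k=4: (−1)^0·1904.9409/(144)·0.2663^4·0.9639^4 = +0.057460
  k=5: (−1)^1·1904.9409/(240)·0.2663^2·0.9639^6 = -0.451528
d^4_{-3,1}(2.6024) = +0.057460 -0.451528 = -0.394067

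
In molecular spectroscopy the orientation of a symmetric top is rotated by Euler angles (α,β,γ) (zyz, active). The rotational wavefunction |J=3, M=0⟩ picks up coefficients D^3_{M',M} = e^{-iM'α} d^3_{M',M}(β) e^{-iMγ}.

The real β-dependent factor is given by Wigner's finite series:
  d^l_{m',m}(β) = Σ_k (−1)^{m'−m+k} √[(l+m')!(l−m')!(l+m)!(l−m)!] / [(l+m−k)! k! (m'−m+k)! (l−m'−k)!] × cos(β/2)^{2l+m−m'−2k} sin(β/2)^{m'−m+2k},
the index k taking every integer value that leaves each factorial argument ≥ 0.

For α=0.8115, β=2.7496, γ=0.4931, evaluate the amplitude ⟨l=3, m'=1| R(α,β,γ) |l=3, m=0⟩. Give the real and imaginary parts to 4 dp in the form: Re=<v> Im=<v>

D^3_{1,0}(0.8115,2.7496,0.4931) = e^{-i·1·0.8115}·d^3_{1,0}(2.7496)·e^{-i·0·0.4931}. Compute d first:
c=cos(2.7496/2)=0.194744, s=sin(2.7496/2)=0.980854; N=√[24·2·6·6]=41.569219
Admissible k: 0..2 (factorial args all ≥0)
  k=0: (−1)^1·41.5692/(12)·0.1947^5·0.9809^1 = -0.000952
  k=1: (−1)^2·41.5692/(4)·0.1947^3·0.9809^3 = +0.072430
  k=2: (−1)^3·41.5692/(12)·0.1947^1·0.9809^5 = -0.612458
d^3_{1,0}(2.7496) = -0.000952 +0.072430 -0.612458 = -0.540980
D = (+0.688411-0.725321i)·(-0.540980)·(+1.000000+0.000000i) = -0.372417+0.392384i

Re=-0.3724 Im=0.3924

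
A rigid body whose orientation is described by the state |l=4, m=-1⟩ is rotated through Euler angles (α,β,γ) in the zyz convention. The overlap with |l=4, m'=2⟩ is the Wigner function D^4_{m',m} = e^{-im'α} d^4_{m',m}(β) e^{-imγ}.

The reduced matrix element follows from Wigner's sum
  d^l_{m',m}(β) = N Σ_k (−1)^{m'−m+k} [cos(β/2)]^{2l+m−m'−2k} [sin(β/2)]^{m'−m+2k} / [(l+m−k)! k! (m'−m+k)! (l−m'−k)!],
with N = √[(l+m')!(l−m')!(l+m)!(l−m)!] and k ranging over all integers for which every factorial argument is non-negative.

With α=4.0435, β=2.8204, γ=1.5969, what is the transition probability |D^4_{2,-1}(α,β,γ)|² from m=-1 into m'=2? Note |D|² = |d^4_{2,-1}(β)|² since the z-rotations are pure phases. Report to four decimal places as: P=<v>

D^4_{2,-1}(4.0435,2.8204,1.5969) = e^{-i·2·4.0435}·d^4_{2,-1}(2.8204)·e^{-i·-1·1.5969}. Compute d first:
With c≡cos(β/2)=0.159907 and s≡sin(β/2)=0.987132, N=[720·2·6·120]^{1/2}=1018.233765
k∈{0,1,2} keeps every argument non-negative
  k=0: (−1)^3·1018.2338/(72)·0.1599^5·0.9871^3 = -0.001422
  k=1: (−1)^4·1018.2338/(48)·0.1599^3·0.9871^5 = +0.081299
  k=2: (−1)^5·1018.2338/(240)·0.1599^1·0.9871^7 = -0.619627
d^4_{2,-1}(2.8204) = -0.001422 +0.081299 -0.619627 = -0.539750
|D^4_{2,-1}|² = |d^4_{2,-1}(β)|² = (-0.539750)² = 0.291331 (the z-rotation phases have unit modulus)

P=0.2913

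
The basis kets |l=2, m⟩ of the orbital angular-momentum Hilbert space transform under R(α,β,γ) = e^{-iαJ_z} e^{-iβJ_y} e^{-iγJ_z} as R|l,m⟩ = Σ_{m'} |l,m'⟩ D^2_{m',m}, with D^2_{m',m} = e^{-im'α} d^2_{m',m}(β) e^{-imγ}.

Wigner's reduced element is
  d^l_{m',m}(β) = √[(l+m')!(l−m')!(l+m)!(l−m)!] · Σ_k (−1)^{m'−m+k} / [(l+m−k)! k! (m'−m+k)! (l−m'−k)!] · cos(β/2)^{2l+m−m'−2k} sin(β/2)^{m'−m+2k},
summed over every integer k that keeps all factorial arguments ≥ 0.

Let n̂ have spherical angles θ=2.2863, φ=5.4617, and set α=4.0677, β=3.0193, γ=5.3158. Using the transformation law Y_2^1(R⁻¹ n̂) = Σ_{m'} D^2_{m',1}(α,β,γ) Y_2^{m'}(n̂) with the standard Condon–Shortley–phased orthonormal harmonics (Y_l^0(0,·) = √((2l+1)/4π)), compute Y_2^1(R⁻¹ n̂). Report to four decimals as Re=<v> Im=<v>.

Need the full column D^2_{m',1} for m'=−2..2 at α=4.0677, β=3.0193, γ=5.3158.
cos(β/2)=0.061108, sin(β/2)=0.998131
d^2_{-2,1}: single k=3 term ⇒ +0.121533;  D = -0.115287+0.038460i
d^2_{-1,1}: k∈[2..3] ⇒ +0.011161 -0.992546 = -0.981385;  D = -0.311221+0.930729i
d^2_{0,1}: k∈[1..2] ⇒ +0.000558 -0.148846 = -0.148288;  D = -0.084147-0.122101i
d^2_{1,1}: k∈[0..1] ⇒ +0.000014 -0.011161 = -0.011147;  D = +0.011137+0.000460i
d^2_{2,1}: single k=0 term ⇒ -0.000456;  D = -0.000289+0.000352i
Y_2^{m'}(θ=2.2863,φ=5.4617) and Σ D·Y over m':
  (-0.1153+0.0385i)·(-0.0159+0.2195i)  (-0.3112+0.9307i)·(-0.2605-0.2801i)  (-0.0841-0.1221i)·(+0.0918+0.0000i)  (+0.0111+0.0005i)·(+0.2605-0.2801i)  (-0.0003+0.0004i)·(-0.0159-0.2195i)
Y_2^1(R⁻¹ n̂) = +0.330519-0.195392i

Re=0.3305 Im=-0.1954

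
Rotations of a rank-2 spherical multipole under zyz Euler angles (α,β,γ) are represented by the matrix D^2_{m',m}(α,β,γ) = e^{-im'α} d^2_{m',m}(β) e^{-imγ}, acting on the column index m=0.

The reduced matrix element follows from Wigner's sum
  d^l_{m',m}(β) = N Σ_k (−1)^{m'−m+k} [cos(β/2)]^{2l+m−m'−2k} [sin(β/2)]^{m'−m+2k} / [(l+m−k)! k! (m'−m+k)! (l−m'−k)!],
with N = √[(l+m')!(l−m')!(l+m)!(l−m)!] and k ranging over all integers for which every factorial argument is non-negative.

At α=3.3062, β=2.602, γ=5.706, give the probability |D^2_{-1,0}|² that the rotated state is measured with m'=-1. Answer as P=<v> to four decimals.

P=0.2914

First d^2_{-1,0}(β=2.602), then the phase factors e^{-i(-1)α} and e^{-i(0)γ}:
With c≡cos(β/2)=0.266535 and s≡sin(β/2)=0.963825, N=[1·6·2·2]^{1/2}=4.898979
The bounds max(0,m−m')=1 and min(l+m,l−m')=2 give 2 terms
  k=1: (−1)^0·4.8990/(2)·0.2665^3·0.9638^1 = +0.044703
  k=2: (−1)^1·4.8990/(2)·0.2665^1·0.9638^3 = -0.584554
d^2_{-1,0}(2.602) = +0.044703 -0.584554 = -0.539851
|D^2_{-1,0}|² = |d^2_{-1,0}(β)|² = (-0.539851)² = 0.291439 (the z-rotation phases have unit modulus)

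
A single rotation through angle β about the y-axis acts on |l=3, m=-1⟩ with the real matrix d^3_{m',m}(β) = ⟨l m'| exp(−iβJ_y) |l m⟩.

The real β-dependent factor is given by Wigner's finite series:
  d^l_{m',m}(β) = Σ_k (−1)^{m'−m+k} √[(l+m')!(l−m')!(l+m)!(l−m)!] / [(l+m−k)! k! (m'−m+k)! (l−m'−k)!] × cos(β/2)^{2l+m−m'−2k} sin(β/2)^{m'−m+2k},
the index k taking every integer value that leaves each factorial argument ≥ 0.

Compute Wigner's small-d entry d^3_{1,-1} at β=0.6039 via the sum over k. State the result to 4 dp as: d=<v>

d=0.3846

d^3_{1,-1}(β=0.6039) via Wigner's sum:
c=cos(0.6039/2)=0.954758, s=sin(0.6039/2)=0.297383; N=√[24·2·2·24]=48.000000
k∈{0,1,2} keeps every argument non-negative
  k=0: (−1)^2·48.0000/(8)·0.9548^4·0.2974^2 = +0.440916
  k=1: (−1)^3·48.0000/(6)·0.9548^2·0.2974^4 = -0.057035
  k=2: (−1)^4·48.0000/(48)·0.9548^0·0.2974^6 = +0.000692
d^3_{1,-1}(0.6039) = +0.440916 -0.057035 +0.000692 = +0.384573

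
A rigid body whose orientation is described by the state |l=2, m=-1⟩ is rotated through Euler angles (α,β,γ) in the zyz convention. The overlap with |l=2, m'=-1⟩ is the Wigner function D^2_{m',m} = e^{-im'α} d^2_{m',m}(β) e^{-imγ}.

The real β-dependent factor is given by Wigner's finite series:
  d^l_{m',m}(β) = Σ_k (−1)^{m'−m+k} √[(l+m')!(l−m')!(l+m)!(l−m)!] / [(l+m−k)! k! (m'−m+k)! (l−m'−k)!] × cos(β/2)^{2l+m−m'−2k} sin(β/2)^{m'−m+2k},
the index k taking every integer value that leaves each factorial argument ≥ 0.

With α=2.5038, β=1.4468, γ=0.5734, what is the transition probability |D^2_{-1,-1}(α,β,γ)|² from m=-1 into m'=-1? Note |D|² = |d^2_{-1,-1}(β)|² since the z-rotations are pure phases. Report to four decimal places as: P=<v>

P=0.1788

Split into d^2_{-1,-1}(β=1.4468) × two z-phases.
Half-angle: c=0.749559, s=0.661937. N=√(1·6·1·6)=6.000000
The bounds max(0,m−m')=0 and min(l+m,l−m')=1 give 2 terms
  k=0: (−1)^0·6.0000/(6)·0.7496^4·0.6619^0 = +0.315664
  k=1: (−1)^1·6.0000/(2)·0.7496^2·0.6619^2 = -0.738528
d^2_{-1,-1}(1.4468) = +0.315664 -0.738528 = -0.422864
|D^2_{-1,-1}|² = |d^2_{-1,-1}(β)|² = (-0.422864)² = 0.178814 (the z-rotation phases have unit modulus)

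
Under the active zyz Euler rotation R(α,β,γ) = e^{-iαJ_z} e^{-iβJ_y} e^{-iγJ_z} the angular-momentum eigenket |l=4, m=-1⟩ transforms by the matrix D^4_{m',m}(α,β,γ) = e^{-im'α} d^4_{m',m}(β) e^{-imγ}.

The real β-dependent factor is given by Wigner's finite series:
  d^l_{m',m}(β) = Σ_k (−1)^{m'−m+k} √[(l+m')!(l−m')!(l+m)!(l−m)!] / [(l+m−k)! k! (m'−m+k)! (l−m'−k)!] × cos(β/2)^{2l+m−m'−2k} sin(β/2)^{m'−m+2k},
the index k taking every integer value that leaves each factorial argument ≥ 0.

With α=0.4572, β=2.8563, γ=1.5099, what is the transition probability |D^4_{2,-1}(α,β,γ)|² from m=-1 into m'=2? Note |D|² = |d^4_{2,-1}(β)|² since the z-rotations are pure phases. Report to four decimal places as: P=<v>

First d^4_{2,-1}(β=2.8563), then the phase factors e^{-i(2)α} and e^{-i(-1)γ}:
With c≡cos(β/2)=0.142163 and s≡sin(β/2)=0.989843, N=[720·2·6·120]^{1/2}=1018.233765
k: max(0,(-1)−(2))=0 … min(4+(-1),4−(2))=2
  k=0: (−1)^3·1018.2338/(72)·0.1422^5·0.9898^3 = -0.000796
  k=1: (−1)^4·1018.2338/(48)·0.1422^3·0.9898^5 = +0.057916
  k=2: (−1)^5·1018.2338/(240)·0.1422^1·0.9898^7 = -0.561549
d^4_{2,-1}(2.8563) = -0.000796 +0.057916 -0.561549 = -0.504430
|D^4_{2,-1}|² = |d^4_{2,-1}(β)|² = (-0.504430)² = 0.254449 (the z-rotation phases have unit modulus)

P=0.2544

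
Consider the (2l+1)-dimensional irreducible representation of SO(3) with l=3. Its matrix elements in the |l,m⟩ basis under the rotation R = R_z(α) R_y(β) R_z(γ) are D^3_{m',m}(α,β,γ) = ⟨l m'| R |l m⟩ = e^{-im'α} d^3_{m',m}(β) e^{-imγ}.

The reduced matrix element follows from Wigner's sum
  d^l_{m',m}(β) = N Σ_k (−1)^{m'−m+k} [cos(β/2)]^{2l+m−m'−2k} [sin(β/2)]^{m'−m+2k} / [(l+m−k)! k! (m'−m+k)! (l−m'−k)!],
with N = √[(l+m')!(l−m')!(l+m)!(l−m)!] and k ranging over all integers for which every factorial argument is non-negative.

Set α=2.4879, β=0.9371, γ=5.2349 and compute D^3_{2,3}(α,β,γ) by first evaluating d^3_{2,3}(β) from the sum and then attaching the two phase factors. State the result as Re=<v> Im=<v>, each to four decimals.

Re=-0.1609 Im=-0.6044

Split into d^3_{2,3}(β=0.9371) × two z-phases.
With c≡cos(β/2)=0.892224 and s≡sin(β/2)=0.451593, N=[120·1·720·1]^{1/2}=293.938769
The bounds max(0,m−m')=1 and min(l+m,l−m')=1 give 1 term
  k=1: (−1)^0·293.9388/(120)·0.8922^5·0.4516^1 = +0.625450
d^3_{2,3}(0.9371) = +0.625450
D = (+0.260375+0.965507i)·(+0.625450)·(-0.999995-0.003263i) = -0.160880-0.604405i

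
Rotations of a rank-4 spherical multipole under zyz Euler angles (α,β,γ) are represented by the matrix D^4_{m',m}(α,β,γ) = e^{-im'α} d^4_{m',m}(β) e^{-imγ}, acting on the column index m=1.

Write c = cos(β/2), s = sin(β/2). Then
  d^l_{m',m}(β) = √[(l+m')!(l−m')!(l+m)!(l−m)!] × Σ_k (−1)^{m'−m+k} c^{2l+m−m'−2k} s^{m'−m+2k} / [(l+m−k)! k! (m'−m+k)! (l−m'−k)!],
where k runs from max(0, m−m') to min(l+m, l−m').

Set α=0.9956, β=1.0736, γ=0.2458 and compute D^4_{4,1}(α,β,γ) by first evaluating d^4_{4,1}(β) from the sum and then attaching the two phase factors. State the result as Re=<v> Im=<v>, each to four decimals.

Re=0.2183 Im=-0.4151

First d^4_{4,1}(β=1.0736), then the phase factors e^{-i(4)α} and e^{-i(1)γ}:
Half-angle: c=0.859350, s=0.511389. N=√(40320·1·120·6)=5387.986637
k: max(0,(1)−(4))=0 … min(4+(1),4−(4))=0
  k=0: (−1)^3·5387.9866/(720)·0.8593^5·0.5114^3 = -0.469026
d^4_{4,1}(1.0736) = -0.469026
Phases: e^{-i·(4)·0.9956}=-0.666861+0.745182i, e^{-i·(1)·0.2458}=+0.969943-0.243332i ⇒ D=+0.218327-0.415112i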